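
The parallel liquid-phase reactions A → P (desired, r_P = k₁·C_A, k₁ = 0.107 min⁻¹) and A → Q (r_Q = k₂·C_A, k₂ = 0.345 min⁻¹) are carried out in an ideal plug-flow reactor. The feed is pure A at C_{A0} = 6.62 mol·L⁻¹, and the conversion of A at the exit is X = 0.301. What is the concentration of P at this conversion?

0.472 mol·L⁻¹

C_A = C_{A0}(1−X) = 4.627 mol·L⁻¹.
Both paths are first order in A, so the instantaneous fraction to P is constant: dC_P/d(−C_A) = k₁/(k₁+k₂) = 0.2367.
C_P = 0.2367·(C_{A0}−C_A) = 0.2367×1.993 = 0.472 mol·L⁻¹.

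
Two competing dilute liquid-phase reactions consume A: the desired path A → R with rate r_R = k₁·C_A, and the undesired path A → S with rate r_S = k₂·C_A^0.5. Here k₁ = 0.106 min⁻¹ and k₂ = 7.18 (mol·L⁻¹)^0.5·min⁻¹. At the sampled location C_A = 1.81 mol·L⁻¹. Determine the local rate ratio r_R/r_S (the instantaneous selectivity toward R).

0.0199

S_{R/S} = r_R/r_S = (k₁·C_A)/(k₂·C_A^0.5) = (k₁/k₂)·C_A^0.5.
= (0.106×1.810) / (7.18×1.810^0.5) = 0.1919/9.660 = 0.0199.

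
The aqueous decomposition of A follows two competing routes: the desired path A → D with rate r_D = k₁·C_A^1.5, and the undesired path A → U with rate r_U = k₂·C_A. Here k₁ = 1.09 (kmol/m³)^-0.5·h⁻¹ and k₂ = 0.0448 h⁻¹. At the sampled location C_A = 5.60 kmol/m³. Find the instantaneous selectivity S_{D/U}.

S_{D/U} = r_D/r_U = (k₁·C_A^1.5)/(k₂·C_A) = (k₁/k₂)·C_A^0.5.
= (1.09×5.600^1.5) / (0.0448×5.600) = 14.44/0.2509 = 57.6.

57.6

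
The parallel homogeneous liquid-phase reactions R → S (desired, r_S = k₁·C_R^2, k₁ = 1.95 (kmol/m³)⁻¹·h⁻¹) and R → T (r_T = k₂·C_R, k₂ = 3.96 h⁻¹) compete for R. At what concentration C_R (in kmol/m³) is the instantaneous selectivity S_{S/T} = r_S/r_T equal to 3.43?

6.97 kmol/m³

S_{S/T} = (k₁/k₂)·C_R ⇒ C_R = S·k₂/k₁.
= 3.43×3.96/1.95 = 6.97 kmol/m³.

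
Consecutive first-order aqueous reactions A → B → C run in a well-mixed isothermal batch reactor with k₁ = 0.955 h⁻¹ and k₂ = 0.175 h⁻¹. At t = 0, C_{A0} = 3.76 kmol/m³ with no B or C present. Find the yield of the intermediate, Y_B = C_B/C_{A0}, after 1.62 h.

0.661

The intermediate concentration in a first-order A→B→C sequence is C_B = k₁C_{A0}(e^(−k₁t) − e^(−k₂t))/(k₂−k₁).
e^(−k₁t) = e^(−0.955×1.62) = e^(−1.547) = 0.2129; e^(−k₂t) = e^(−0.2835) = 0.7531.
C_B = 0.955×3.76/(0.175−0.955) × (0.2129−0.7531) = (-4.604)×(-0.5403) = 2.487 kmol/m³.
Y_B = C_B/C_{A0} = 2.487/3.76 = 0.661.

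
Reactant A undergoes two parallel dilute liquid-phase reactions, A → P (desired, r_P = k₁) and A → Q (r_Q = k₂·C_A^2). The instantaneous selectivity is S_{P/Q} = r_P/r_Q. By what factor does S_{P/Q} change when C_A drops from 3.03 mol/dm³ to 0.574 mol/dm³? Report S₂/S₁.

27.9

S_{P/Q} = (k₁/k₂)·C_A^-2, so S₂/S₁ = (C_{A,2}/C_{A,1})^-2.
= (0.574/3.03)^(-2) = (0.1894)^(-2) = 27.9.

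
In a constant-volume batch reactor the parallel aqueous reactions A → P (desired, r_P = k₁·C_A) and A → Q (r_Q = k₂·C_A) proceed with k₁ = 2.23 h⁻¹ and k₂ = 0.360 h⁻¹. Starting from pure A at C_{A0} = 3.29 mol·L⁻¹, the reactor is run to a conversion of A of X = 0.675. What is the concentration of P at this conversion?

C_A = C_{A0}(1−X) = 1.069 mol·L⁻¹.
Both paths are first order in A, so the instantaneous fraction to P is constant: dC_P/d(−C_A) = k₁/(k₁+k₂) = 0.8610.
C_P = 0.8610·(C_{A0}−C_A) = 0.8610×2.221 = 1.91 mol·L⁻¹.

1.91 mol·L⁻¹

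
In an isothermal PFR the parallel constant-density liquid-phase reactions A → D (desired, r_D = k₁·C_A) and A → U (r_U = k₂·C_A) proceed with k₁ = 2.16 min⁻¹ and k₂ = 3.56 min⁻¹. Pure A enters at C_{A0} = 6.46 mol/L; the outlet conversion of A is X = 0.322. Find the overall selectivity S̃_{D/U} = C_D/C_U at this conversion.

0.607

C_A = C_{A0}(1−X) = 4.380 mol/L.
Both paths are first order in A, so the instantaneous fraction to D is constant: dC_D/d(−C_A) = k₁/(k₁+k₂) = 0.3776.
C_D = 0.3776·(C_{A0}−C_A) = 0.3776×2.080 = 0.785 mol/L.
C_U = (C_{A0}−C_A)−C_D = 1.295 mol/L; S̃_{D/U} = 0.7855/1.295 = 0.607.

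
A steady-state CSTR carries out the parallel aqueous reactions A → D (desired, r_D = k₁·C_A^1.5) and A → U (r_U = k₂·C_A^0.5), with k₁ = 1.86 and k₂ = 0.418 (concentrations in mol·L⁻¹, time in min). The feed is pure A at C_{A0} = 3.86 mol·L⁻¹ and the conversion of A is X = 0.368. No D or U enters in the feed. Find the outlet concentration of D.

Exit C_A = C_{A0}(1−X) = 3.86×0.632 = 2.440 mol·L⁻¹.
Rates in a CSTR are evaluated at the outlet concentration: r_D = 1.86×2.440^1.5 = 7.087, r_U = 0.418×2.440^0.5 = 0.6529.
Fraction of consumed A going to D: r_D/(r_D+r_U) = 0.9156.
C_D = 0.9156·C_{A0}·X = 0.9156×3.86×0.368 = 1.30 mol·L⁻¹.

1.30 mol·L⁻¹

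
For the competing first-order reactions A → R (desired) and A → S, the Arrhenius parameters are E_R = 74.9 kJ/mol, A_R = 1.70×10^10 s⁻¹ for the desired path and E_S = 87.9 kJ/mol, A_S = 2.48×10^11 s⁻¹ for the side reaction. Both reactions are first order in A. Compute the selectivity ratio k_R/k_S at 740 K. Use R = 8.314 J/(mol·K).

With equal orders, S_{R/S} = k_R/k_S = (A_R/A_S)·exp[(E_S−E_R)/(RT)].
(E_S−E_R)/(RT) = (87.9−74.9)×10³/(8.314×740) = 13000/6152 = 2.113.
k_R/k_S = (1.70×10^10/2.48×10^11)·exp(2.113) = 0.06855 × 8.273 = 0.567.
Since E_R < E_S, lowering the temperature improves selectivity toward R.

0.567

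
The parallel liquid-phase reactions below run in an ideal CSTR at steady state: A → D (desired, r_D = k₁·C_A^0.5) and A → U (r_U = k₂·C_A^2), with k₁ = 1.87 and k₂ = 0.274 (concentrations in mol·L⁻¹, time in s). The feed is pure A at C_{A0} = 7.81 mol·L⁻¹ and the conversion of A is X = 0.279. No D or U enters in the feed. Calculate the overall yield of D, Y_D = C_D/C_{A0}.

Exit C_A = C_{A0}(1−X) = 7.81×0.721 = 5.631 mol·L⁻¹.
In a CSTR the entire volume is at exit conditions, so r_D = 1.87×5.631^0.5 = 4.437 and r_U = 0.274×5.631^2 = 8.688.
Fraction of consumed A going to D: r_D/(r_D+r_U) = 0.3381.
C_D = 0.3381·C_{A0}·X = 0.3381×7.81×0.279 = 0.737 mol·L⁻¹; Y_D = C_D/C_{A0} = 0.0943.

0.0943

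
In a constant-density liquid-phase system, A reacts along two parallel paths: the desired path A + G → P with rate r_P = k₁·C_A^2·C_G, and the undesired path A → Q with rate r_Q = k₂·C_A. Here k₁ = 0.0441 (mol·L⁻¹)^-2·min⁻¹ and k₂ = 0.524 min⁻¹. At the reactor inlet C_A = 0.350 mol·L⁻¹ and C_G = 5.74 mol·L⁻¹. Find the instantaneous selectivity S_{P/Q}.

S_{P/Q} = r_P/r_Q = (k₁·C_A^2·C_G)/(k₂·C_A) = (k₁/k₂)·C_A·C_G.
= (0.0441×0.3500^2×5.740) / (0.524×0.3500) = 0.03101/0.1834 = 0.169.
Since the desired path is higher order in A, keeping C_A high (PFR or concentrated feed) favours P.

0.169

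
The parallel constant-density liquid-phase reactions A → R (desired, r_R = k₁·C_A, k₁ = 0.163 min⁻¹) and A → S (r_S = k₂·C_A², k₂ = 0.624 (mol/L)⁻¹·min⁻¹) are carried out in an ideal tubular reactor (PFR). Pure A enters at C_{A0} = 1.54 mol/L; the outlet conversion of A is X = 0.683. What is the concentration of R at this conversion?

C_A = C_{A0}(1−X) = 0.4882 mol/L.
Along a PFR/batch, dC_R/dC_A = −r_R/(r_R+r_S) = −k₁/(k₁+k₂·C_A).
Integrating from C_{A0} to C_A: C_R = (0.163/0.624)·ln[(0.163+0.624·1.54)/(0.163+0.624·0.488)] = 0.2612·ln(1.124/0.4676) = 0.2291 mol/L.

0.229 mol/L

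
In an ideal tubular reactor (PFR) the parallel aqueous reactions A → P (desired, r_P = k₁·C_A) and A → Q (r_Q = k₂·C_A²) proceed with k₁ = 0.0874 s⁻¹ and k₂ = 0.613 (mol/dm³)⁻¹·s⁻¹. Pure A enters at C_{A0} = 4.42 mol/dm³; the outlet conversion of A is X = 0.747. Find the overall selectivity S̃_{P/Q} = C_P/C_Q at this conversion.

C_A = C_{A0}(1−X) = 1.118 mol/dm³.
Along a PFR/batch, dC_P/dC_A = −r_P/(r_P+r_Q) = −k₁/(k₁+k₂·C_A).
Integrating from C_{A0} to C_A: C_P = (0.0874/0.613)·ln[(0.0874+0.613·4.42)/(0.0874+0.613·1.12)] = 0.1426·ln(2.797/0.7729) = 0.1834 mol/dm³.
C_Q = (C_{A0}−C_A)−C_P = 3.118 mol/dm³; S̃_{P/Q} = 0.1834/3.118 = 0.0588.

0.0588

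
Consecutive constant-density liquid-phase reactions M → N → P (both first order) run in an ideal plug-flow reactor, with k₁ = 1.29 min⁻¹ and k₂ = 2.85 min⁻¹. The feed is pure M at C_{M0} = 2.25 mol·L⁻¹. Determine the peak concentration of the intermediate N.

For a first-order series the maximum intermediate yield is C_{N,max}/C_{M0} = (k₁/k₂)^[k₂/(k₂−k₁)].
= (1.29/2.85)^(2.85/(2.85−1.29)) = (0.4526)^(1.827) = 0.2350.
C_{N,max} = 0.2350×2.25 = 0.529 mol·L⁻¹.

0.529 mol·L⁻¹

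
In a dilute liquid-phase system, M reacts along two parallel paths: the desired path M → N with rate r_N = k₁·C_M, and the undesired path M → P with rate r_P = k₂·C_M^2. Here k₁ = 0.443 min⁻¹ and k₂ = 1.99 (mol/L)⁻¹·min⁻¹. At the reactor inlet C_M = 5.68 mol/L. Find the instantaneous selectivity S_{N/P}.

0.0392

S_{N/P} = r_N/r_P = (k₁·C_M)/(k₂·C_M^2) = (k₁/k₂)·C_M⁻¹.
= (0.443×5.680) / (1.99×5.680^2) = 2.516/64.20 = 0.0392.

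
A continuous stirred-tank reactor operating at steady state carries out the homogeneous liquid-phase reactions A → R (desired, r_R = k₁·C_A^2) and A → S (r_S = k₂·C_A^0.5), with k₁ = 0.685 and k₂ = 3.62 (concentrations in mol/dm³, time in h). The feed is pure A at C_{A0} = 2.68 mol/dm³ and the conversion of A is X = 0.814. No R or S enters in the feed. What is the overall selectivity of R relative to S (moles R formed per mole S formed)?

0.0666

Exit C_A = C_{A0}(1−X) = 2.68×0.186 = 0.4985 mol/dm³.
Rates in a CSTR are evaluated at the outlet concentration: r_R = 0.685×0.4985^2 = 0.1702, r_S = 3.62×0.4985^0.5 = 2.556.
Overall selectivity = C_R/C_S = r_Rτ/(r_Sτ) = r_R/r_S = 0.0666.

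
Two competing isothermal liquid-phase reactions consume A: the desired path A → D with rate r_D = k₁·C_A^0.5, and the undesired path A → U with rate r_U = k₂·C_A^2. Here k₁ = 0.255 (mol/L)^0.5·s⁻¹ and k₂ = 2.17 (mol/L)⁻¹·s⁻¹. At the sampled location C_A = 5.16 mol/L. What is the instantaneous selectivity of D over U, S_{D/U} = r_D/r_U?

S_{D/U} = r_D/r_U = (k₁·C_A^0.5)/(k₂·C_A^2) = (k₁/k₂)·C_A^-1.5.
= (0.255×5.160^0.5) / (2.17×5.160^2) = 0.5792/57.78 = 0.0100.

0.0100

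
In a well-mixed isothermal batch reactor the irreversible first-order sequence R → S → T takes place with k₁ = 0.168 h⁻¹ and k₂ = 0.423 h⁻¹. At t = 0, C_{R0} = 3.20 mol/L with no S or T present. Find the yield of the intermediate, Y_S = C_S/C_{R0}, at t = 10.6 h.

0.104

For first-order series with pure R initially, C_S(t) = k₁C_{R0}/(k₂−k₁)·(e^(−k₁t) − e^(−k₂t)).
e^(−k₁t) = e^(−0.168×10.6) = e^(−1.781) = 0.1685; e^(−k₂t) = e^(−4.484) = 0.01129.
C_S = 0.168×3.20/(0.423−0.168) × (0.1685−0.01129) = 2.108×0.1572 = 0.3314 mol/L.
Y_S = C_S/C_{R0} = 0.3314/3.20 = 0.104.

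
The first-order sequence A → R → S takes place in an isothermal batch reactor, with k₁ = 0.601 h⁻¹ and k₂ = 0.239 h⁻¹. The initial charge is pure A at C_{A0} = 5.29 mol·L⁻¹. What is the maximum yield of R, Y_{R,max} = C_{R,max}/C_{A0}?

For a first-order series the maximum intermediate yield is C_{R,max}/C_{A0} = (k₁/k₂)^[k₂/(k₂−k₁)].
= (0.601/0.239)^(0.239/(0.239−0.601)) = (2.515)^(-0.6602) = 0.5440.

0.544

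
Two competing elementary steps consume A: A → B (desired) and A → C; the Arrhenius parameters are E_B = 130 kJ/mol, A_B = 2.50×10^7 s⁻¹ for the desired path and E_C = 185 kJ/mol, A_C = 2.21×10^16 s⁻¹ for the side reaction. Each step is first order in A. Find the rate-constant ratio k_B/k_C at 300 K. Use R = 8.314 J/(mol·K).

4.27

k_B/k_C = (A_B/A_C)·exp[−(E_B−E_C)/(RT)] = (A_B/A_C)·exp[(E_C−E_B)/(RT)].
(E_C−E_B)/(RT) = (185−130)×10³/(8.314×300) = 55000/2494 = 22.05.
k_B/k_C = (2.50×10^7/2.21×10^16)·exp(22.05) = 1.131×10^-9 × 3.773×10^9 = 4.27.
Since E_B < E_C, lowering the temperature improves selectivity toward B.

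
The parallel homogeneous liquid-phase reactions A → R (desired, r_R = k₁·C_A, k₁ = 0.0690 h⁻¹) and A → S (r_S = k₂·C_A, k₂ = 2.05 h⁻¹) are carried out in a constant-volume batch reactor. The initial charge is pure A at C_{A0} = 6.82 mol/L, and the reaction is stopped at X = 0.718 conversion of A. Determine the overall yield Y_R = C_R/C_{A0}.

C_A = C_{A0}(1−X) = 1.923 mol/L.
Both paths are first order in A, so the instantaneous fraction to R is constant: dC_R/d(−C_A) = k₁/(k₁+k₂) = 0.03256.
C_R = 0.03256·(C_{A0}−C_A) = 0.03256×4.897 = 0.159 mol/L.
Y_R = C_R/C_{A0} = 0.1595/6.82 = 0.0234.

0.0234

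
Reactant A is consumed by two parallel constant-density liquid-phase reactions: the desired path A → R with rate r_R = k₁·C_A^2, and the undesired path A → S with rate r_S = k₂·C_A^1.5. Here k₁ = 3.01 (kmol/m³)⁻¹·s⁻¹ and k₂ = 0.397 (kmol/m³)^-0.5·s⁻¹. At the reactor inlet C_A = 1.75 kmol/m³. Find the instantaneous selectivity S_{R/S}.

10.0

S_{R/S} = r_R/r_S = (k₁·C_A^2)/(k₂·C_A^1.5) = (k₁/k₂)·C_A^0.5.
= (3.01×1.750^2) / (0.397×1.750^1.5) = 9.218/0.9191 = 10.0.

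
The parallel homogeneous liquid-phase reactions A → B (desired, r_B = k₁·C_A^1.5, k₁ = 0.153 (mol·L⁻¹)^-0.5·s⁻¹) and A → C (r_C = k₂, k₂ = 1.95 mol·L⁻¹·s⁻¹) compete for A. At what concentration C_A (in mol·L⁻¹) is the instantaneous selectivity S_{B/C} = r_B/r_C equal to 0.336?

2.64 mol·L⁻¹

S_{B/C} = (k₁/k₂)·C_A^1.5 ⇒ C_A = (S·k₂/k₁)^(1/1.5).
= (0.336×1.95/0.153)^(0.6667) = (4.282)^(0.6667) = 2.64 mol·L⁻¹.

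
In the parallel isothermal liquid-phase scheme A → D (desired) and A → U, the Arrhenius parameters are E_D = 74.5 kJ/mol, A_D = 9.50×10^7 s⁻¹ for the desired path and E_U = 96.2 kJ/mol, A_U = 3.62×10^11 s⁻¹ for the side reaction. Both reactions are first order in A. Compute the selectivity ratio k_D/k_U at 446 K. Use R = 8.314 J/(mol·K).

k_D/k_U = (A_D/A_U)·exp[−(E_D−E_U)/(RT)] = (A_D/A_U)·exp[(E_U−E_D)/(RT)].
(E_U−E_D)/(RT) = (96.2−74.5)×10³/(8.314×446) = 21700/3708 = 5.852.
k_D/k_U = (9.50×10^7/3.62×10^11)·exp(5.852) = 2.624×10^-4 × 348.0 = 0.0913.

0.0913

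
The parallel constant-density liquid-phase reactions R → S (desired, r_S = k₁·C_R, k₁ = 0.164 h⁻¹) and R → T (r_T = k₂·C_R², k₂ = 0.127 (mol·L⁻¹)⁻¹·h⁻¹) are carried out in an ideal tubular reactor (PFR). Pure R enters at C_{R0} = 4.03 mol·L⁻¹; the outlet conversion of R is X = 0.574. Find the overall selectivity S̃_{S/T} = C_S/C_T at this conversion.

0.467

C_R = C_{R0}(1−X) = 1.717 mol·L⁻¹.
Along a PFR/batch, dC_S/dC_R = −r_S/(r_S+r_T) = −k₁/(k₁+k₂·C_R).
Integrating from C_{R0} to C_R: C_S = (0.164/0.127)·ln[(0.164+0.127·4.03)/(0.164+0.127·1.72)] = 1.291·ln(0.6758/0.3820) = 0.7366 mol·L⁻¹.
C_T = (C_{R0}−C_R)−C_S = 1.577 mol·L⁻¹; S̃_{S/T} = 0.7366/1.577 = 0.467.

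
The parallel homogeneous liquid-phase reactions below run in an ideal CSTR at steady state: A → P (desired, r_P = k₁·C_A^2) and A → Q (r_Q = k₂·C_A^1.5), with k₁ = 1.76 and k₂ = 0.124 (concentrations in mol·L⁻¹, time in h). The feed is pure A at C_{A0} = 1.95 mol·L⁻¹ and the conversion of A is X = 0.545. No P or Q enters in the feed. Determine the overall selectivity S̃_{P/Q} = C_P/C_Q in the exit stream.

Exit C_A = C_{A0}(1−X) = 1.95×0.455 = 0.8872 mol·L⁻¹.
A CSTR operates uniformly at the exit composition, giving r_P = 1.385 and r_Q = 0.1036 (each k·C_A^n at C_A = 0.8872).
Overall selectivity = C_P/C_Q = r_Pτ/(r_Qτ) = r_P/r_Q = 13.4.

13.4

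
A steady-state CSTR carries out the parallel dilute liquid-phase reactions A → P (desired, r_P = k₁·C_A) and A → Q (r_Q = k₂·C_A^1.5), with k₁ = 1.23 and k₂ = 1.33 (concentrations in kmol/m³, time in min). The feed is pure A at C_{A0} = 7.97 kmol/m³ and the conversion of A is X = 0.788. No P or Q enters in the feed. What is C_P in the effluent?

2.61 kmol/m³

Exit C_A = C_{A0}(1−X) = 7.97×0.212 = 1.690 kmol/m³.
In a CSTR the entire volume is at exit conditions, so r_P = 1.23×1.690 = 2.078 and r_Q = 1.33×1.690^1.5 = 2.921.
Fraction of consumed A going to P: r_P/(r_P+r_Q) = 0.4157.
C_P = 0.4157·C_{A0}·X = 0.4157×7.97×0.788 = 2.61 kmol/m³.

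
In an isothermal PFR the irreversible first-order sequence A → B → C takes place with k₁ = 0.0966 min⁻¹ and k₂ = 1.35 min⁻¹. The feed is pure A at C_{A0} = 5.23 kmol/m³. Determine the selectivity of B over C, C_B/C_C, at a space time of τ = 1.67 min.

0.629

For first-order series with pure A initially, C_B(τ) = k₁C_{A0}/(k₂−k₁)·(e^(−k₁τ) − e^(−k₂τ)).
e^(−k₁τ) = e^(−0.0966×1.67) = e^(−0.1613) = 0.8510; e^(−k₂τ) = e^(−2.255) = 0.1049.
C_B = 0.0966×5.23/(1.35−0.0966) × (0.8510−0.1049) = 0.4031×0.7461 = 0.3007 kmol/m³.
C_A = C_{A0}e^(−k₁τ) = 4.451 kmol/m³, so C_C = C_{A0}−C_A−C_B = 0.4784 kmol/m³; C_B/C_C = 0.629.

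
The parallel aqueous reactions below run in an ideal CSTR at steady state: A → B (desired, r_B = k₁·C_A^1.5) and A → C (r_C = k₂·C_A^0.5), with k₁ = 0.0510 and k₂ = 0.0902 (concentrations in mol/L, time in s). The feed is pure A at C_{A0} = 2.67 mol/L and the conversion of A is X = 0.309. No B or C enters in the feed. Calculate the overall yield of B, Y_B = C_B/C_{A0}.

0.158

Exit C_A = C_{A0}(1−X) = 2.67×0.691 = 1.845 mol/L.
Rates in a CSTR are evaluated at the outlet concentration: r_B = 0.0510×1.845^1.5 = 0.1278, r_C = 0.0902×1.845^0.5 = 0.1225.
Fraction of consumed A going to B: r_B/(r_B+r_C) = 0.5106.
C_B = 0.5106·C_{A0}·X = 0.5106×2.67×0.309 = 0.421 mol/L; Y_B = C_B/C_{A0} = 0.158.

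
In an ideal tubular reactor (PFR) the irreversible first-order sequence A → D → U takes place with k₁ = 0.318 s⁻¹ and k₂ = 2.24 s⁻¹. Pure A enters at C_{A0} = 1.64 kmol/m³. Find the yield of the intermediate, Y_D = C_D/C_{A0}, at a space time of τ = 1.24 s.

For first-order series with pure A initially, C_D(τ) = k₁C_{A0}/(k₂−k₁)·(e^(−k₁τ) − e^(−k₂τ)).
e^(−k₁τ) = e^(−0.318×1.24) = e^(−0.3943) = 0.6741; e^(−k₂τ) = e^(−2.778) = 0.06219.
C_D = 0.318×1.64/(2.24−0.318) × (0.6741−0.06219) = 0.2713×0.6120 = 0.1660 kmol/m³.
Y_D = C_D/C_{A0} = 0.1660/1.64 = 0.101.

0.101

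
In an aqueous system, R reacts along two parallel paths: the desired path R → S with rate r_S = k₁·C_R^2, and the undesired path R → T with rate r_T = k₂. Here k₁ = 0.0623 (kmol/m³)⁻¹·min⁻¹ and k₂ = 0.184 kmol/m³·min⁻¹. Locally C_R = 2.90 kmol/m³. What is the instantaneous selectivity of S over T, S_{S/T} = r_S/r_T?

S_{S/T} = r_S/r_T = (k₁·C_R^2)/(k₂) = (k₁/k₂)·C_R^2.
= (0.0623×2.900^2) / (0.184) = 0.5239/0.1840 = 2.85.
Since the desired path is higher order in R, keeping C_R high (PFR or concentrated feed) favours S.

2.85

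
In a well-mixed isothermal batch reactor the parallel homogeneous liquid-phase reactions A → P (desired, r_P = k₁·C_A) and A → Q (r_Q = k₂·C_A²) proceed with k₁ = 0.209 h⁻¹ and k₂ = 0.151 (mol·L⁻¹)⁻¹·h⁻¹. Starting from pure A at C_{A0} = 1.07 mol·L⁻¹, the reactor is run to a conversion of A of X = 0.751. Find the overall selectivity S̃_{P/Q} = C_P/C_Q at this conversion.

2.16

C_A = C_{A0}(1−X) = 0.2664 mol·L⁻¹.
Along a PFR/batch, dC_P/dC_A = −r_P/(r_P+r_Q) = −k₁/(k₁+k₂·C_A).
Integrating from C_{A0} to C_A: C_P = (0.209/0.151)·ln[(0.209+0.151·1.07)/(0.209+0.151·0.266)] = 1.384·ln(0.3706/0.2492) = 0.5490 mol·L⁻¹.
C_Q = (C_{A0}−C_A)−C_P = 0.2545 mol·L⁻¹; S̃_{P/Q} = 0.5490/0.2545 = 2.16.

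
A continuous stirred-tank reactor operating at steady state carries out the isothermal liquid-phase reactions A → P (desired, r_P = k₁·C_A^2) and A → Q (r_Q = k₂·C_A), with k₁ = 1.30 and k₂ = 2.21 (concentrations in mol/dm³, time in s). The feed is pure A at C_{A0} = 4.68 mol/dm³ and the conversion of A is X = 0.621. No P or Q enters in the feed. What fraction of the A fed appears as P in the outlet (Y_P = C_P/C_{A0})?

Exit C_A = C_{A0}(1−X) = 4.68×0.379 = 1.774 mol/dm³.
A CSTR operates uniformly at the exit composition, giving r_P = 4.090 and r_Q = 3.920 (each k·C_A^n at C_A = 1.774).
Fraction of consumed A going to P: r_P/(r_P+r_Q) = 0.5106.
C_P = 0.5106·C_{A0}·X = 0.5106×4.68×0.621 = 1.48 mol/dm³; Y_P = C_P/C_{A0} = 0.317.

0.317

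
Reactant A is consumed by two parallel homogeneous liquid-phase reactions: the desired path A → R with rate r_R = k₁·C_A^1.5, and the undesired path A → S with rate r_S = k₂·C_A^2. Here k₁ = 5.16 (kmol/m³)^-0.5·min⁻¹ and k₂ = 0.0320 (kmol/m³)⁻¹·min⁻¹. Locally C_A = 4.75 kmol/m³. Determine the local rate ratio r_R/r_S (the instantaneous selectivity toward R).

S_{R/S} = r_R/r_S = (k₁·C_A^1.5)/(k₂·C_A^2) = (k₁/k₂)·C_A^-0.5.
= (5.16×4.750^1.5) / (0.0320×4.750^2) = 53.42/0.7220 = 74.0.

74.0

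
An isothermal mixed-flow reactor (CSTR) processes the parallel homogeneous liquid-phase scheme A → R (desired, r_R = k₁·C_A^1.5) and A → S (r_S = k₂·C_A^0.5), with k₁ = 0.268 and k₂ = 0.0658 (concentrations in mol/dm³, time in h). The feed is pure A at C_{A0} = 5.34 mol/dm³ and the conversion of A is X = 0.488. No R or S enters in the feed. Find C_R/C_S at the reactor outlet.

Exit C_A = C_{A0}(1−X) = 5.34×0.512 = 2.734 mol/dm³.
Rates in a CSTR are evaluated at the outlet concentration: r_R = 0.268×2.734^1.5 = 1.212, r_S = 0.0658×2.734^0.5 = 0.1088.
Overall selectivity = C_R/C_S = r_Rτ/(r_Sτ) = r_R/r_S = 11.1.

11.1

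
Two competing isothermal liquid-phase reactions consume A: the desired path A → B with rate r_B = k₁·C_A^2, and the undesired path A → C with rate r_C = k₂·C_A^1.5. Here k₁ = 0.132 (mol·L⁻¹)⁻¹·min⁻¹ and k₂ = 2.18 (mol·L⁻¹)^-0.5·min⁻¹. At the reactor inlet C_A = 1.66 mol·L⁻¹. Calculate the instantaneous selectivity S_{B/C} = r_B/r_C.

S_{B/C} = r_B/r_C = (k₁·C_A^2)/(k₂·C_A^1.5) = (k₁/k₂)·C_A^0.5.
= (0.132×1.660^2) / (2.18×1.660^1.5) = 0.3637/4.662 = 0.0780.
Since the desired path is higher order in A, keeping C_A high (PFR or concentrated feed) favours B.

0.0780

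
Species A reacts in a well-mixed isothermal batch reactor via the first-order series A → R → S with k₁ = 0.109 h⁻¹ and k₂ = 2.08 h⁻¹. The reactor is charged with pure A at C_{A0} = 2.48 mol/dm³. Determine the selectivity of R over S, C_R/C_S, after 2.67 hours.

For first-order series with pure A initially, C_R(t) = k₁C_{A0}/(k₂−k₁)·(e^(−k₁t) − e^(−k₂t)).
e^(−k₁t) = e^(−0.109×2.67) = e^(−0.2910) = 0.7475; e^(−k₂t) = e^(−5.554) = 0.003873.
C_R = 0.109×2.48/(2.08−0.109) × (0.7475−0.003873) = 0.1371×0.7436 = 0.1020 mol/dm³.
C_A = C_{A0}e^(−k₁t) = 1.854 mol/dm³, so C_S = C_{A0}−C_A−C_R = 0.5242 mol/dm³; C_R/C_S = 0.195.

0.195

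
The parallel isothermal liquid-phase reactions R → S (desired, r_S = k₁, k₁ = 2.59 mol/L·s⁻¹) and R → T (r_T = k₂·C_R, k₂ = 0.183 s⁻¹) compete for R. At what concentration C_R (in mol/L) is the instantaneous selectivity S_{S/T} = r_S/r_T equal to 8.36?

S_{S/T} = (k₁/k₂)·C_R⁻¹ ⇒ C_R = (S·k₂/k₁)^(-1).
= (8.36×0.183/2.59)^(-1) = (0.5907)^(-1) = 1.69 mol/L.

1.69 mol/L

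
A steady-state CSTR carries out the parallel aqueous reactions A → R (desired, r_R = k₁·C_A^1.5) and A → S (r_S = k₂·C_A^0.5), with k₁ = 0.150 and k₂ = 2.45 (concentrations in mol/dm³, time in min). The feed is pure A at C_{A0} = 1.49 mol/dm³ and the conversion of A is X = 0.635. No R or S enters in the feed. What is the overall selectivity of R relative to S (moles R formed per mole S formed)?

0.0333

Exit C_A = C_{A0}(1−X) = 1.49×0.365 = 0.5438 mol/dm³.
A CSTR operates uniformly at the exit composition, giving r_R = 0.06016 and r_S = 1.807 (each k·C_A^n at C_A = 0.5438).
Overall selectivity = C_R/C_S = r_Rτ/(r_Sτ) = r_R/r_S = 0.0333.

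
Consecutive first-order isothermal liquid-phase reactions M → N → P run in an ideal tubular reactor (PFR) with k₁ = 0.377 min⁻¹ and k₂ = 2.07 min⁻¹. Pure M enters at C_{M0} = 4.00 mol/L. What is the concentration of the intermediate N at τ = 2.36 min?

Solving the coupled first-order balances gives C_N(τ) = [k₁/(k₂−k₁)]·C_{M0}·(e^(−k₁τ) − e^(−k₂τ)).
e^(−k₁τ) = e^(−0.377×2.36) = e^(−0.8897) = 0.4108; e^(−k₂τ) = e^(−4.885) = 0.007558.
C_N = 0.377×4.00/(2.07−0.377) × (0.4108−0.007558) = 0.8907×0.4032 = 0.3592 mol/L.

0.359 mol/L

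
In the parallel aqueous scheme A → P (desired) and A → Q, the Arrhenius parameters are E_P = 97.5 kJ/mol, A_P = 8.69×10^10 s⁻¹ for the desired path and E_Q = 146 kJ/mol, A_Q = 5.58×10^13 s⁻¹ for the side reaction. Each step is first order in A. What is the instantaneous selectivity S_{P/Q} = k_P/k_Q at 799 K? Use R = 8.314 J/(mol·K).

k_P/k_Q = (A_P/A_Q)·exp[−(E_P−E_Q)/(RT)] = (A_P/A_Q)·exp[(E_Q−E_P)/(RT)].
(E_Q−E_P)/(RT) = (146−97.5)×10³/(8.314×799) = 48500/6643 = 7.301.
k_P/k_Q = (8.69×10^10/5.58×10^13)·exp(7.301) = 0.001557 × 1482 = 2.31.
Since E_P < E_Q, lowering the temperature improves selectivity toward P.

2.31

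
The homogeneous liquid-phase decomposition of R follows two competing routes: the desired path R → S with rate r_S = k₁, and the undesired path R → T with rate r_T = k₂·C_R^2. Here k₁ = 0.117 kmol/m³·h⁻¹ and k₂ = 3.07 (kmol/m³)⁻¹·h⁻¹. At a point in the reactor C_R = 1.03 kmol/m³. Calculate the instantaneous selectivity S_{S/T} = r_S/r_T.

0.0359

S_{S/T} = r_S/r_T = (k₁)/(k₂·C_R^2) = (k₁/k₂)·C_R^-2.
= (0.117) / (3.07×1.030^2) = 0.1170/3.257 = 0.0359.
The undesired path is higher order in R, so low C_R (CSTR or dilute feed) favours S.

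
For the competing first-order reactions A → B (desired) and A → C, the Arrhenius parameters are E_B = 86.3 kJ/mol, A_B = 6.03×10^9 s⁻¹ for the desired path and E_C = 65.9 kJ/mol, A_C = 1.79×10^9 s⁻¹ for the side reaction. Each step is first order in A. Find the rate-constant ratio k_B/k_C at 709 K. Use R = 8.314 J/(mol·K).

0.106

With equal orders, S_{B/C} = k_B/k_C = (A_B/A_C)·exp[(E_C−E_B)/(RT)].
(E_C−E_B)/(RT) = (65.9−86.3)×10³/(8.314×709) = -20400/5895 = -3.461.
k_B/k_C = (6.03×10^9/1.79×10^9)·exp(-3.461) = 3.369 × 0.03141 = 0.106.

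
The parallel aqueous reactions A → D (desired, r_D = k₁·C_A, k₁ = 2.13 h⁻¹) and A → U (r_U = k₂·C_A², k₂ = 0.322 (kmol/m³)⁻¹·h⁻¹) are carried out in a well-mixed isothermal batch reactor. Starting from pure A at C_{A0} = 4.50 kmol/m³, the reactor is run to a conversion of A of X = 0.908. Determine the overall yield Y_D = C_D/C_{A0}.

C_A = C_{A0}(1−X) = 0.4140 kmol/m³.
Along a PFR/batch, dC_D/dC_A = −r_D/(r_D+r_U) = −k₁/(k₁+k₂·C_A).
Integrating from C_{A0} to C_A: C_D = (2.13/0.322)·ln[(2.13+0.322·4.50)/(2.13+0.322·0.414)] = 6.615·ln(3.579/2.263) = 3.031 kmol/m³.
Y_D = C_D/C_{A0} = 3.031/4.50 = 0.674.

0.674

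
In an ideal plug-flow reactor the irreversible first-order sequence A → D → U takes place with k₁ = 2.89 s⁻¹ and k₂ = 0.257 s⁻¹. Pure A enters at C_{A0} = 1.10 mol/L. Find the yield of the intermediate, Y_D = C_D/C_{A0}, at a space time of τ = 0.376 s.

For first-order series with pure A initially, C_D(τ) = k₁C_{A0}/(k₂−k₁)·(e^(−k₁τ) − e^(−k₂τ)).
e^(−k₁τ) = e^(−2.89×0.376) = e^(−1.087) = 0.3373; e^(−k₂τ) = e^(−0.09663) = 0.9079.
C_D = 2.89×1.10/(0.257−2.89) × (0.3373−0.9079) = (-1.207)×(-0.5705) = 0.6889 mol/L.
Y_D = C_D/C_{A0} = 0.6889/1.10 = 0.626.

0.626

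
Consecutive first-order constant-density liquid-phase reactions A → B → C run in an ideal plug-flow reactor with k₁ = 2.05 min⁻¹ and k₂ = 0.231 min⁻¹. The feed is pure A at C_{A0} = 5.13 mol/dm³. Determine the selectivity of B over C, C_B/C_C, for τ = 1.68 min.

Solving the coupled first-order balances gives C_B(τ) = [k₁/(k₂−k₁)]·C_{A0}·(e^(−k₁τ) − e^(−k₂τ)).
e^(−k₁τ) = e^(−2.05×1.68) = e^(−3.444) = 0.03194; e^(−k₂τ) = e^(−0.3881) = 0.6784.
C_B = 2.05×5.13/(0.231−2.05) × (0.03194−0.6784) = (-5.781)×(-0.6464) = 3.737 mol/dm³.
C_A = C_{A0}e^(−k₁τ) = 0.1638 mol/dm³, so C_C = C_{A0}−C_A−C_B = 1.229 mol/dm³; C_B/C_C = 3.04.

3.04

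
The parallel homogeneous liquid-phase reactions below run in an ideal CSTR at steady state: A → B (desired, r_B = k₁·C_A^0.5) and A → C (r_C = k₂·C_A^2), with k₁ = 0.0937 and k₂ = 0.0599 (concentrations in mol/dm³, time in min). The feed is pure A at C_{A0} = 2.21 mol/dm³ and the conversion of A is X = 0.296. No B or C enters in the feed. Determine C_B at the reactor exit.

Exit C_A = C_{A0}(1−X) = 2.21×0.704 = 1.556 mol/dm³.
In a CSTR the entire volume is at exit conditions, so r_B = 0.0937×1.556^0.5 = 0.1169 and r_C = 0.0599×1.556^2 = 0.1450.
Fraction of consumed A going to B: r_B/(r_B+r_C) = 0.4463.
C_B = 0.4463·C_{A0}·X = 0.4463×2.21×0.296 = 0.292 mol/dm³.

0.292 mol/dm³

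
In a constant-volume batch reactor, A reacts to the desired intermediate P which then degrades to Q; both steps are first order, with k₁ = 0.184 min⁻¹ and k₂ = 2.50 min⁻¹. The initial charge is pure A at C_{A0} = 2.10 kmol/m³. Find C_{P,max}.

0.126 kmol/m³

At the optimum, C_{P,max}/C_{A0} = (k₁/k₂)^[k₂/(k₂−k₁)].
= (0.184/2.50)^(2.50/(2.50−0.184)) = (0.07360)^(1.079) = 0.05982.
C_{P,max} = 0.05982×2.10 = 0.126 kmol/m³.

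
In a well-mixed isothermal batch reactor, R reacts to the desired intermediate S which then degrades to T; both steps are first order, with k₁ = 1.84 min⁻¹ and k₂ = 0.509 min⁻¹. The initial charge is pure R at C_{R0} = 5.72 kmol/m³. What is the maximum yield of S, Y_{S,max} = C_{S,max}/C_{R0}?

0.612

For a first-order series the maximum intermediate yield is C_{S,max}/C_{R0} = (k₁/k₂)^[k₂/(k₂−k₁)].
= (1.84/0.509)^(0.509/(0.509−1.84)) = (3.615)^(-0.3824) = 0.6117.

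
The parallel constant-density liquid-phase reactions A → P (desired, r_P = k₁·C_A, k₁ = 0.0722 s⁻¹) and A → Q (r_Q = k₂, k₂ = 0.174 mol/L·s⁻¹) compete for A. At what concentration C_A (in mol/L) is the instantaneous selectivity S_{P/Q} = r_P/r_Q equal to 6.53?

15.7 mol/L

S_{P/Q} = (k₁/k₂)·C_A ⇒ C_A = S·k₂/k₁.
= 6.53×0.174/0.0722 = 15.7 mol/L.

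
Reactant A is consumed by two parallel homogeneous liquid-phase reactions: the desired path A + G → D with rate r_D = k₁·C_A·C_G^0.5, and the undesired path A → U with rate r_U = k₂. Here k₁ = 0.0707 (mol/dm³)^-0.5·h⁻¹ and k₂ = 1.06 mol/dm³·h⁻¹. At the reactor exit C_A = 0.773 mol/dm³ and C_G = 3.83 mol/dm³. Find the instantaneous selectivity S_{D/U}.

S_{D/U} = r_D/r_U = (k₁·C_A·C_G^0.5)/(k₂) = (k₁/k₂)·C_A·C_G^0.5.
= (0.0707×0.7730×3.830^0.5) / (1.06) = 0.1070/1.060 = 0.101.
Since the desired path is higher order in A, keeping C_A high (PFR or concentrated feed) favours D.

0.101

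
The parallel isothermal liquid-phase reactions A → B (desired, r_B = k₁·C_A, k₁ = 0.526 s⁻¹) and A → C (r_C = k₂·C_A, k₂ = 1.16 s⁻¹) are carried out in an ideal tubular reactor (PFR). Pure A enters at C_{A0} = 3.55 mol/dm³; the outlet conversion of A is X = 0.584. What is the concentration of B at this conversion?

C_A = C_{A0}(1−X) = 1.477 mol/dm³.
Both paths are first order in A, so the instantaneous fraction to B is constant: dC_B/d(−C_A) = k₁/(k₁+k₂) = 0.3120.
C_B = 0.3120·(C_{A0}−C_A) = 0.3120×2.073 = 0.647 mol/dm³.

0.647 mol/dm³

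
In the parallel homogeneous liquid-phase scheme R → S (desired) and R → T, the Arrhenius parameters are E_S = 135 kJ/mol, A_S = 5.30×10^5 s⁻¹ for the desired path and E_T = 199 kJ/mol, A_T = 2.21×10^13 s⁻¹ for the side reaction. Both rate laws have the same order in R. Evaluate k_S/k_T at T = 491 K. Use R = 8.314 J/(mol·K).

0.154

k_S/k_T = (A_S/A_T)·exp[−(E_S−E_T)/(RT)] = (A_S/A_T)·exp[(E_T−E_S)/(RT)].
(E_T−E_S)/(RT) = (199−135)×10³/(8.314×491) = 64000/4082 = 15.68.
k_S/k_T = (5.30×10^5/2.21×10^13)·exp(15.68) = 2.398×10^-8 × 6.439×10^6 = 0.154.
Since E_S < E_T, lowering the temperature improves selectivity toward S.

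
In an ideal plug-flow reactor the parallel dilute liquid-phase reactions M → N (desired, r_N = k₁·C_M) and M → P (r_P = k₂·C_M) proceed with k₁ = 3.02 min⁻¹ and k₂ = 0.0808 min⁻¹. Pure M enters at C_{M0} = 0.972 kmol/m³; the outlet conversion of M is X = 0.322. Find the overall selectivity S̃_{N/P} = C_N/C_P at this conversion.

C_M = C_{M0}(1−X) = 0.6590 kmol/m³.
Both paths are first order in M, so the instantaneous fraction to N is constant: dC_N/d(−C_M) = k₁/(k₁+k₂) = 0.9739.
C_N = 0.9739·(C_{M0}−C_M) = 0.9739×0.3130 = 0.305 kmol/m³.
C_P = (C_{M0}−C_M)−C_N = 0.008156 kmol/m³; S̃_{N/P} = 0.3048/0.008156 = 37.4.

37.4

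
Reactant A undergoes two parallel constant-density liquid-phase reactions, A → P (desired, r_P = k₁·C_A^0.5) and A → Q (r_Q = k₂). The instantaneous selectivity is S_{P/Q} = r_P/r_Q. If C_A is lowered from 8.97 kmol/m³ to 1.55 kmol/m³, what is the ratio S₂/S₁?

0.416

S_{P/Q} = (k₁/k₂)·C_A^0.5, so S₂/S₁ = (C_{A,2}/C_{A,1})^0.5.
= (1.55/8.97)^0.5 = (0.1728)^0.5 = 0.416.
Selectivity toward P falls as C_A falls — high-concentration operation is favoured.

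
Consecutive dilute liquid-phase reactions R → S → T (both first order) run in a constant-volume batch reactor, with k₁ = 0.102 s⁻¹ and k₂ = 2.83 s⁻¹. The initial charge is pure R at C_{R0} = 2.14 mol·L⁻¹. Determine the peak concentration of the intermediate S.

0.0681 mol·L⁻¹

At the optimum, C_{S,max}/C_{R0} = (k₁/k₂)^[k₂/(k₂−k₁)].
= (0.102/2.83)^(2.83/(2.83−0.102)) = (0.03604)^(1.037) = 0.03183.
C_{S,max} = 0.03183×2.14 = 0.0681 mol·L⁻¹.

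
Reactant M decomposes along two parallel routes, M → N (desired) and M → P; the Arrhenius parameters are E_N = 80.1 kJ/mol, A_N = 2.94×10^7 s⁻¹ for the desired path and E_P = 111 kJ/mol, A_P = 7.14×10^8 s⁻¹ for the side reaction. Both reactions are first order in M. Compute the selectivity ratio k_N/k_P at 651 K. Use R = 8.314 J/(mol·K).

12.4

With equal orders, S_{N/P} = k_N/k_P = (A_N/A_P)·exp[(E_P−E_N)/(RT)].
(E_P−E_N)/(RT) = (111−80.1)×10³/(8.314×651) = 30900/5412 = 5.709.
k_N/k_P = (2.94×10^7/7.14×10^8)·exp(5.709) = 0.04118 × 301.6 = 12.4.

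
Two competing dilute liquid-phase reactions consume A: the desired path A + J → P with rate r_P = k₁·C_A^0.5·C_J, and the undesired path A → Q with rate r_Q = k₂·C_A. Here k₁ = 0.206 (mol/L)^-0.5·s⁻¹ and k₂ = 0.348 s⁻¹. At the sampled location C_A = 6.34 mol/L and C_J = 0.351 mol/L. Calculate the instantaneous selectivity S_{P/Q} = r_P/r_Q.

S_{P/Q} = r_P/r_Q = (k₁·C_A^0.5·C_J)/(k₂·C_A) = (k₁/k₂)·C_A^-0.5·C_J.
= (0.206×6.340^0.5×0.3510) / (0.348×6.340) = 0.1821/2.206 = 0.0825.

0.0825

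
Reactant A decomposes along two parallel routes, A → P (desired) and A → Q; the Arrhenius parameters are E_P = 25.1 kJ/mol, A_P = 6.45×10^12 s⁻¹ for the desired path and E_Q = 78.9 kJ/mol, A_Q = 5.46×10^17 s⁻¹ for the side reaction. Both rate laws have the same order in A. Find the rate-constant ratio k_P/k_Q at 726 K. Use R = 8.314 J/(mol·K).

0.0878

Since both paths have the same order in A, the concentration cancels and S_{P/Q} = k_P/k_Q = (A_P/A_Q)·exp[(E_Q−E_P)/(RT)].
(E_Q−E_P)/(RT) = (78.9−25.1)×10³/(8.314×726) = 53800/6036 = 8.913.
k_P/k_Q = (6.45×10^12/5.46×10^17)·exp(8.913) = 1.181×10^-5 × 7430 = 0.0878.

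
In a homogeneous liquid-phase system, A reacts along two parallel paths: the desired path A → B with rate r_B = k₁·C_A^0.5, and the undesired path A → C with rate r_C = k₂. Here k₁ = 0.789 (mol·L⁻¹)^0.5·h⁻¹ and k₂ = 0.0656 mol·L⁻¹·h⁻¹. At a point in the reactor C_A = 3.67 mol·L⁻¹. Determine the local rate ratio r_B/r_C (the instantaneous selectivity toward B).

23.0

S_{B/C} = r_B/r_C = (k₁·C_A^0.5)/(k₂) = (k₁/k₂)·C_A^0.5.
= (0.789×3.670^0.5) / (0.0656) = 1.512/0.06560 = 23.0.
Since the desired path is higher order in A, keeping C_A high (PFR or concentrated feed) favours B.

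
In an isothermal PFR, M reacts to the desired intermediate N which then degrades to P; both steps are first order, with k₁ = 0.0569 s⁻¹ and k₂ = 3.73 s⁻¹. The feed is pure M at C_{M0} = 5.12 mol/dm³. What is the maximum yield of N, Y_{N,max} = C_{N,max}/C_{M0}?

At the optimum, C_{N,max}/C_{M0} = (k₁/k₂)^[k₂/(k₂−k₁)].
= (0.0569/3.73)^(3.73/(3.73−0.0569)) = (0.01525)^(1.015) = 0.01430.

0.0143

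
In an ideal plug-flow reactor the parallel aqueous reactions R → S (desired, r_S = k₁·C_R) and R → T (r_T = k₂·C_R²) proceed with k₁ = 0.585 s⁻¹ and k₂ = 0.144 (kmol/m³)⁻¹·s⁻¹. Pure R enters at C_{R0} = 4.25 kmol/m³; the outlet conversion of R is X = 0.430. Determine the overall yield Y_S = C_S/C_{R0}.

C_R = C_{R0}(1−X) = 2.423 kmol/m³.
Along a PFR/batch, dC_S/dC_R = −r_S/(r_S+r_T) = −k₁/(k₁+k₂·C_R).
Integrating from C_{R0} to C_R: C_S = (0.585/0.144)·ln[(0.585+0.144·4.25)/(0.585+0.144·2.42)] = 4.062·ln(1.197/0.9338) = 1.009 kmol/m³.
Y_S = C_S/C_{R0} = 1.009/4.25 = 0.237.

0.237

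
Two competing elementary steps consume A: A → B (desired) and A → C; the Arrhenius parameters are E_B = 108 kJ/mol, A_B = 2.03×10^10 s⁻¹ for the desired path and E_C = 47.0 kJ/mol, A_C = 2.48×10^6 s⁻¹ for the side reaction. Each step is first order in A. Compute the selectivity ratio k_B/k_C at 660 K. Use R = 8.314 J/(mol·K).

0.122

k_B/k_C = (A_B/A_C)·exp[−(E_B−E_C)/(RT)] = (A_B/A_C)·exp[(E_C−E_B)/(RT)].
(E_C−E_B)/(RT) = (47.0−108)×10³/(8.314×660) = -61000/5487 = -11.12.
k_B/k_C = (2.03×10^10/2.48×10^6)·exp(-11.12) = 8185 × 1.486×10^-5 = 0.122.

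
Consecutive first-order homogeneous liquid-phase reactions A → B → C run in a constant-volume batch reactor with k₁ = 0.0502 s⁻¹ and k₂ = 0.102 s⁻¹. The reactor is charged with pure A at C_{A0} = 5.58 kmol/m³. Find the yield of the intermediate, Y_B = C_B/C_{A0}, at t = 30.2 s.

The intermediate concentration in a first-order A→B→C sequence is C_B = k₁C_{A0}(e^(−k₁t) − e^(−k₂t))/(k₂−k₁).
e^(−k₁t) = e^(−0.0502×30.2) = e^(−1.516) = 0.2196; e^(−k₂t) = e^(−3.080) = 0.04594.
C_B = 0.0502×5.58/(0.102−0.0502) × (0.2196−0.04594) = 5.408×0.1736 = 0.9390 kmol/m³.
Y_B = C_B/C_{A0} = 0.9390/5.58 = 0.168.

0.168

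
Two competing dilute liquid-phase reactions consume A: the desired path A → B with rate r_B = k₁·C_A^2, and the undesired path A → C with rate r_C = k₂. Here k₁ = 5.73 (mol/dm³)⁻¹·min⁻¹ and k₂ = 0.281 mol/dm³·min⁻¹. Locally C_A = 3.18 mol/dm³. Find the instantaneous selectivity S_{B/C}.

S_{B/C} = r_B/r_C = (k₁·C_A^2)/(k₂) = (k₁/k₂)·C_A^2.
= (5.73×3.180^2) / (0.281) = 57.94/0.2810 = 206.
Since the desired path is higher order in A, keeping C_A high (PFR or concentrated feed) favours B.

206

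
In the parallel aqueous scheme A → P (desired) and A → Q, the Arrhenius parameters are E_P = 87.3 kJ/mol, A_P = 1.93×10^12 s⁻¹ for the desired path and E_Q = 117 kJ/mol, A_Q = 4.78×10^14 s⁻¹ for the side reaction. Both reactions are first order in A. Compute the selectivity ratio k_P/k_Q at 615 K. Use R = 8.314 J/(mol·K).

Since both paths have the same order in A, the concentration cancels and S_{P/Q} = k_P/k_Q = (A_P/A_Q)·exp[(E_Q−E_P)/(RT)].
(E_Q−E_P)/(RT) = (117−87.3)×10³/(8.314×615) = 29700/5113 = 5.809.
k_P/k_Q = (1.93×10^12/4.78×10^14)·exp(5.809) = 0.004038 × 333.2 = 1.35.
Since E_P < E_Q, lowering the temperature improves selectivity toward P.

1.35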